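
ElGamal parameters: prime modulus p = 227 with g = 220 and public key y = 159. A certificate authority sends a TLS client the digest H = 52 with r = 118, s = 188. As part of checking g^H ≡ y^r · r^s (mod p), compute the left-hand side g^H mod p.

122

Squares mod 227: 220^1≡220, 220^2≡49, 220^4≡131, 220^8≡136, 220^16≡109, 220^32≡77
52 = 32 + 16 + 4, so 220^52 ≡ 77·109·131 ≡ 122 (mod 227)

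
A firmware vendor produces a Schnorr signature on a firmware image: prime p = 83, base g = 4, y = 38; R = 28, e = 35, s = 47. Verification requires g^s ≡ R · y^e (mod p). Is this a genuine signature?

g^s mod p:
4^2 = 16
4^4 ≡ 16^2 = 256 ≡ 7
4^8 ≡ 7^2 = 49
4^16 ≡ 49^2 = 2401 ≡ 77
4^32 ≡ 77^2 = 5929 ≡ 36
47 = 32 + 8 + 4 + 2 + 1, so 4^47 ≡ 36·49·7·16·4 ≡ 29 (mod 83)
R · y^e mod p:
38^2 = 1444 ≡ 33
38^4 ≡ 33^2 = 1089 ≡ 10
38^8 ≡ 10^2 = 100 ≡ 17
38^16 ≡ 17^2 = 289 ≡ 40
38^32 ≡ 40^2 = 1600 ≡ 23
35 = 32 + 2 + 1, so 38^35 ≡ 23·33·38 ≡ 41 (mod 83)
28·41 = 1148 ≡ 69 (mod 83)
29 ≠ 69; the check fails.

forged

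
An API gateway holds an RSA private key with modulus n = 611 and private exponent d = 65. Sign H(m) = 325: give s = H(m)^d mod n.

273

(H(m))^2 ≡ 325^2 = 105625 ≡ 533
(H(m))^4 ≡ 533^2 = 284089 ≡ 585
(H(m))^8 ≡ 585^2 = 342225 ≡ 65
(H(m))^16 ≡ 65^2 = 4225 ≡ 559
(H(m))^32 ≡ 559^2 = 312481 ≡ 260
(H(m))^64 ≡ 260^2 = 67600 ≡ 390
65 = 64 + 1, so (H(m))^65 ≡ 390·325 ≡ 273 (mod 611)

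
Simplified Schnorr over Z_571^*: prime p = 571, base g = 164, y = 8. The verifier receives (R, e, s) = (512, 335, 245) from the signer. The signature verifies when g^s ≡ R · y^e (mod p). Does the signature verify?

g^s mod p:
164^2 = 26896 ≡ 59
164^4 ≡ 59^2 = 3481 ≡ 55
164^8 ≡ 55^2 = 3025 ≡ 170
164^16 ≡ 170^2 = 28900 ≡ 350
164^32 ≡ 350^2 = 122500 ≡ 306
164^64 ≡ 306^2 = 93636 ≡ 563
164^128 ≡ 563^2 = 316969 ≡ 64
245 = 128 + 64 + 32 + 16 + 4 + 1, so 164^245 ≡ 64·563·306·350·55·164 ≡ 300 (mod 571)
R · y^e mod p:
8^2 = 64
8^4 ≡ 64^2 = 4096 ≡ 99
8^8 ≡ 99^2 = 9801 ≡ 94
8^16 ≡ 94^2 = 8836 ≡ 271
8^32 ≡ 271^2 = 73441 ≡ 353
8^64 ≡ 353^2 = 124609 ≡ 131
8^128 ≡ 131^2 = 17161 ≡ 31
8^256 ≡ 31^2 = 961 ≡ 390
335 = 256 + 64 + 8 + 4 + 2 + 1, so 8^335 ≡ 390·131·94·99·64·8 ≡ 401 (mod 571)
512·401 = 205312 ≡ 323 (mod 571)
300 ≠ 323; the check fails.

does not verify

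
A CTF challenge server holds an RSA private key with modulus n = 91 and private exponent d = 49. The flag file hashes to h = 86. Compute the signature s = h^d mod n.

h^2 ≡ 86^2 = 7396 ≡ 25
h^4 ≡ 25^2 = 625 ≡ 79
h^8 ≡ 79^2 = 6241 ≡ 53
h^16 ≡ 53^2 = 2809 ≡ 79
h^32 ≡ 79^2 = 6241 ≡ 53
49 = 32 + 16 + 1, so h^49 ≡ 53·79·86 ≡ 86 (mod 91)

86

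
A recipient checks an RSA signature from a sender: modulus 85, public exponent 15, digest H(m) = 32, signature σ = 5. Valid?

no

σ^15 mod 85 = 75
σ^15 mod 85 = 75, but H(m) = 32.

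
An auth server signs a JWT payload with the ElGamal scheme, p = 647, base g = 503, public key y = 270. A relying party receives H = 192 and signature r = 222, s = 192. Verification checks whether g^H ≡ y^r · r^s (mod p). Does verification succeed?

passes

Left side g^H mod p:
Squares mod 647: 503^1≡503, 503^2≡32, 503^4≡377, 503^8≡436, 503^16≡525, 503^32≡3, 503^64≡9, 503^128≡81
192 = 128 + 64, so 503^192 ≡ 81·9 ≡ 82 (mod 647)
Right side y^r · r^s mod p:
Squares mod 647: 270^1≡270, 270^2≡436, 270^4≡525, 270^8≡3, 270^16≡9, 270^32≡81, 270^64≡91, 270^128≡517
222 = 128 + 64 + 16 + 8 + 4 + 2, so 270^222 ≡ 517·91·9·3·525·436 ≡ 411 (mod 647)
Squares mod 647: 222^1≡222, 222^2≡112, 222^4≡251, 222^8≡242, 222^16≡334, 222^32≡272, 222^64≡226, 222^128≡610
192 = 128 + 64, so 222^192 ≡ 610·226 ≡ 49 (mod 647)
411·49 = 20139 ≡ 82 (mod 647)
82 ≡ 82 (mod 647), so the signature is genuine.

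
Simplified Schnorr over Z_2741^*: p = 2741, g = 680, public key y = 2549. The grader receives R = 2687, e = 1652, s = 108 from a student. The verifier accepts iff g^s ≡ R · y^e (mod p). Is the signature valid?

valid

g^s mod p:
680^108 mod 2741 = 909
R · y^e mod p:
2549^1652 mod 2741 = 440
2687·440 = 1182280 ≡ 909 (mod 2741)
909 ≡ 909 (mod 2741); signature holds.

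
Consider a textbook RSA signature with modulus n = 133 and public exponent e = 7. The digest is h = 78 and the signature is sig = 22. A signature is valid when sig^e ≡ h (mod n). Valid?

yes

sig^2 ≡ 22^2 = 484 ≡ 85
sig^4 ≡ 85^2 = 7225 ≡ 43
7 = 4 + 2 + 1, so sig^7 ≡ 43·85·22 ≡ 78 (mod 133)
Since 78 equals the digest 78, verification succeeds.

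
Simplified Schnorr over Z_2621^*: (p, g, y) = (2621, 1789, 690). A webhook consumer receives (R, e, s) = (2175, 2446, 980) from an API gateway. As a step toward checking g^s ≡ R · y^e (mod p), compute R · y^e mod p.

690^2 = 476100 ≡ 1699
690^4 ≡ 1699^2 = 2886601 ≡ 880
690^8 ≡ 880^2 = 774400 ≡ 1205
690^16 ≡ 1205^2 = 1452025 ≡ 2612
690^32 ≡ 2612^2 = 6822544 ≡ 81
690^64 ≡ 81^2 = 6561 ≡ 1319
690^128 ≡ 1319^2 = 1739761 ≡ 2038
690^256 ≡ 2038^2 = 4153444 ≡ 1780
690^512 ≡ 1780^2 = 3168400 ≡ 2232
690^1024 ≡ 2232^2 = 4981824 ≡ 1924
690^2048 ≡ 1924^2 = 3701776 ≡ 924
2446 = 2048 + 256 + 128 + 8 + 4 + 2, so 690^2446 ≡ 924·1780·2038·1205·880·1699 ≡ 1758 (mod 2621)
R · y^e ≡ 2175·1758 = 3823650 ≡ 2232 (mod 2621)

2232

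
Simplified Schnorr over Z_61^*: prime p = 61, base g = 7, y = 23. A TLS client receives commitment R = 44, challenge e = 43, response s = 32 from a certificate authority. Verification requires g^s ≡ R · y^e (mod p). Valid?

yes

g^s mod p:
7^2 = 49
7^4 ≡ 49^2 = 2401 ≡ 22
7^8 ≡ 22^2 = 484 ≡ 57
7^16 ≡ 57^2 = 3249 ≡ 16
7^32 ≡ 16^2 = 256 ≡ 12
R · y^e mod p:
23^2 = 529 ≡ 41
23^4 ≡ 41^2 = 1681 ≡ 34
23^8 ≡ 34^2 = 1156 ≡ 58
23^16 ≡ 58^2 = 3364 ≡ 9
23^32 ≡ 9^2 = 81 ≡ 20
43 = 32 + 8 + 2 + 1, so 23^43 ≡ 20·58·41·23 ≡ 28 (mod 61)
44·28 = 1232 ≡ 12 (mod 61)
12 ≡ 12 (mod 61); signature holds.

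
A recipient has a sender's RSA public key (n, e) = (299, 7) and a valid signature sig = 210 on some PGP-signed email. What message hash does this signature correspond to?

232

sig^2 ≡ 210^2 = 44100 ≡ 147
sig^4 ≡ 147^2 = 21609 ≡ 81
7 = 4 + 2 + 1, so sig^7 ≡ 81·147·210 ≡ 232 (mod 299)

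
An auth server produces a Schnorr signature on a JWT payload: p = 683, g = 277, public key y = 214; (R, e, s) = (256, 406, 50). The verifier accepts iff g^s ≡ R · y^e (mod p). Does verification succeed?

passes

g^s mod p:
277^2 = 76729 ≡ 233
277^4 ≡ 233^2 = 54289 ≡ 332
277^8 ≡ 332^2 = 110224 ≡ 261
277^16 ≡ 261^2 = 68121 ≡ 504
277^32 ≡ 504^2 = 254016 ≡ 623
50 = 32 + 16 + 2, so 277^50 ≡ 623·504·233 ≡ 591 (mod 683)
R · y^e mod p:
214^2 = 45796 ≡ 35
214^4 ≡ 35^2 = 1225 ≡ 542
214^8 ≡ 542^2 = 293764 ≡ 74
214^16 ≡ 74^2 = 5476 ≡ 12
214^32 ≡ 12^2 = 144
214^64 ≡ 144^2 = 20736 ≡ 246
214^128 ≡ 246^2 = 60516 ≡ 412
214^256 ≡ 412^2 = 169744 ≡ 360
406 = 256 + 128 + 16 + 4 + 2, so 214^406 ≡ 360·412·12·542·35 ≡ 53 (mod 683)
256·53 = 13568 ≡ 591 (mod 683)
591 ≡ 591 (mod 683); signature holds.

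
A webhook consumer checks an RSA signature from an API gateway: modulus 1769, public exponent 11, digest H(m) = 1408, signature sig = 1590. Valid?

Squares mod 1769: sig^1≡1590, sig^2≡199, sig^4≡683, sig^8≡1242
11 = 8 + 2 + 1, so sig^11 ≡ 1242·199·1590 ≡ 1408 (mod 1769)
Since 1408 equals the digest 1408, verification succeeds.

yes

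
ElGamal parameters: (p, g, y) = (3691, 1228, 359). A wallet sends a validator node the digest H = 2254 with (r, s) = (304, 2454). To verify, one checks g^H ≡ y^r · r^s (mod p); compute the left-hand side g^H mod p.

1228^2 = 1507984 ≡ 2056
1228^4 ≡ 2056^2 = 4227136 ≡ 941
1228^8 ≡ 941^2 = 885481 ≡ 3332
1228^16 ≡ 3332^2 = 11102224 ≡ 3387
1228^32 ≡ 3387^2 = 11471769 ≡ 141
1228^64 ≡ 141^2 = 19881 ≡ 1426
1228^128 ≡ 1426^2 = 2033476 ≡ 3426
1228^256 ≡ 3426^2 = 11737476 ≡ 96
1228^512 ≡ 96^2 = 9216 ≡ 1834
1228^1024 ≡ 1834^2 = 3363556 ≡ 1055
1228^2048 ≡ 1055^2 = 1113025 ≡ 2034
2254 = 2048 + 128 + 64 + 8 + 4 + 2, so 1228^2254 ≡ 2034·3426·1426·3332·941·2056 ≡ 1055 (mod 3691)

1055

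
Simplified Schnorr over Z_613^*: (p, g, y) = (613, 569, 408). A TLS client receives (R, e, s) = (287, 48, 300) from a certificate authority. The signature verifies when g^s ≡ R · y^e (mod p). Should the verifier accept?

g^s mod p:
569^2 = 323761 ≡ 97
569^4 ≡ 97^2 = 9409 ≡ 214
569^8 ≡ 214^2 = 45796 ≡ 434
569^16 ≡ 434^2 = 188356 ≡ 165
569^32 ≡ 165^2 = 27225 ≡ 253
569^64 ≡ 253^2 = 64009 ≡ 257
569^128 ≡ 257^2 = 66049 ≡ 458
569^256 ≡ 458^2 = 209764 ≡ 118
300 = 256 + 32 + 8 + 4, so 569^300 ≡ 118·253·434·214 ≡ 343 (mod 613)
R · y^e mod p:
408^2 = 166464 ≡ 341
408^4 ≡ 341^2 = 116281 ≡ 424
408^8 ≡ 424^2 = 179776 ≡ 167
408^16 ≡ 167^2 = 27889 ≡ 304
408^32 ≡ 304^2 = 92416 ≡ 466
48 = 32 + 16, so 408^48 ≡ 466·304 ≡ 61 (mod 613)
287·61 = 17507 ≡ 343 (mod 613)
343 ≡ 343 (mod 613); signature holds.

accept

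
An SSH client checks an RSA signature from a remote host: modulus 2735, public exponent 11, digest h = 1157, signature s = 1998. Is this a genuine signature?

genuine

s^11 mod 2735 = 1157
1157 = h, so the signature checks out.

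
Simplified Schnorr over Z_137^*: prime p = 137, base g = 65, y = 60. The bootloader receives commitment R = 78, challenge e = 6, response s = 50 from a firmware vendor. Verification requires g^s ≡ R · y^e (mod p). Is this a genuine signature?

forged

g^s mod p:
Squares mod 137: 65^1≡65, 65^2≡115, 65^4≡73, 65^8≡123, 65^16≡59, 65^32≡56
50 = 32 + 16 + 2, so 65^50 ≡ 56·59·115 ≡ 59 (mod 137)
R · y^e mod p:
Squares mod 137: 60^1≡60, 60^2≡38, 60^4≡74
6 = 4 + 2, so 60^6 ≡ 74·38 ≡ 72 (mod 137)
78·72 = 5616 ≡ 136 (mod 137)
59 ≠ 136; the check fails.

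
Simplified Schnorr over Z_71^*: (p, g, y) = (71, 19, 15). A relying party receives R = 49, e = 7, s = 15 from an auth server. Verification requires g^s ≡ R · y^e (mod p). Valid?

g^s mod p:
Squares mod 71: 19^1≡19, 19^2≡6, 19^4≡36, 19^8≡18
15 = 8 + 4 + 2 + 1, so 19^15 ≡ 18·36·6·19 ≡ 32 (mod 71)
R · y^e mod p:
Squares mod 71: 15^1≡15, 15^2≡12, 15^4≡2
7 = 4 + 2 + 1, so 15^7 ≡ 2·12·15 ≡ 5 (mod 71)
49·5 = 245 ≡ 32 (mod 71)
32 ≡ 32 (mod 71); signature holds.

yes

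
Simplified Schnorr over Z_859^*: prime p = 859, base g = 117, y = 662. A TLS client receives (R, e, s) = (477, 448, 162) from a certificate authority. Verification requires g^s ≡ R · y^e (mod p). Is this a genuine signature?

g^s mod p:
117^2 = 13689 ≡ 804
117^4 ≡ 804^2 = 646416 ≡ 448
117^8 ≡ 448^2 = 200704 ≡ 557
117^16 ≡ 557^2 = 310249 ≡ 150
117^32 ≡ 150^2 = 22500 ≡ 166
117^64 ≡ 166^2 = 27556 ≡ 68
117^128 ≡ 68^2 = 4624 ≡ 329
162 = 128 + 32 + 2, so 117^162 ≡ 329·166·804 ≡ 153 (mod 859)
R · y^e mod p:
662^2 = 438244 ≡ 154
662^4 ≡ 154^2 = 23716 ≡ 523
662^8 ≡ 523^2 = 273529 ≡ 367
662^16 ≡ 367^2 = 134689 ≡ 685
662^32 ≡ 685^2 = 469225 ≡ 211
662^64 ≡ 211^2 = 44521 ≡ 712
662^128 ≡ 712^2 = 506944 ≡ 134
662^256 ≡ 134^2 = 17956 ≡ 776
448 = 256 + 128 + 64, so 662^448 ≡ 776·134·712 ≡ 257 (mod 859)
477·257 = 122589 ≡ 611 (mod 859)
153 ≠ 611; the check fails.

forged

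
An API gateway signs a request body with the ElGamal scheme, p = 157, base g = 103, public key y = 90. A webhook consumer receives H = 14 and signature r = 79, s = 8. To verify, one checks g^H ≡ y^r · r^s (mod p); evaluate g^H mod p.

Squares mod 157: 103^1≡103, 103^2≡90, 103^4≡93, 103^8≡14
14 = 8 + 4 + 2, so 103^14 ≡ 14·93·90 ≡ 58 (mod 157)

58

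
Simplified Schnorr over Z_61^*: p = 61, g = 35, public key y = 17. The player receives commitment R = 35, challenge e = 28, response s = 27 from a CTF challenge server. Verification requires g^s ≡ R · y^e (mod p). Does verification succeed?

g^s mod p:
35^2 = 1225 ≡ 5
35^4 ≡ 5^2 = 25
35^8 ≡ 25^2 = 625 ≡ 15
35^16 ≡ 15^2 = 225 ≡ 42
27 = 16 + 8 + 2 + 1, so 35^27 ≡ 42·15·5·35 ≡ 23 (mod 61)
R · y^e mod p:
17^2 = 289 ≡ 45
17^4 ≡ 45^2 = 2025 ≡ 12
17^8 ≡ 12^2 = 144 ≡ 22
17^16 ≡ 22^2 = 484 ≡ 57
28 = 16 + 8 + 4, so 17^28 ≡ 57·22·12 ≡ 42 (mod 61)
35·42 = 1470 ≡ 6 (mod 61)
23 ≠ 6; the check fails.

fails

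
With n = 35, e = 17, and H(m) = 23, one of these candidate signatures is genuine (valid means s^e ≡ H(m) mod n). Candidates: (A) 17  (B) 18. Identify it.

Candidate A: Squares mod 35: 17^1≡17, 17^2≡9, 17^4≡11, 17^8≡16, 17^16≡11; 17 = 16 + 1, so 17^17 ≡ 11·17 ≡ 12 (mod 35)
Candidate B: Squares mod 35: 18^1≡18, 18^2≡9, 18^4≡11, 18^8≡16, 18^16≡11; 17 = 16 + 1, so 18^17 ≡ 11·18 ≡ 23 (mod 35)
  → matches H(m) = 23

B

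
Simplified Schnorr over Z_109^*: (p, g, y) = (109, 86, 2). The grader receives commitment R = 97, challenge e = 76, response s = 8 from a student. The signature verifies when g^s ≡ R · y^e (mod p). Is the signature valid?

g^s mod p:
86^2 = 7396 ≡ 93
86^4 ≡ 93^2 = 8649 ≡ 38
86^8 ≡ 38^2 = 1444 ≡ 27
R · y^e mod p:
2^2 = 4
2^4 ≡ 4^2 = 16
2^8 ≡ 16^2 = 256 ≡ 38
2^16 ≡ 38^2 = 1444 ≡ 27
2^32 ≡ 27^2 = 729 ≡ 75
2^64 ≡ 75^2 = 5625 ≡ 66
76 = 64 + 8 + 4, so 2^76 ≡ 66·38·16 ≡ 16 (mod 109)
97·16 = 1552 ≡ 26 (mod 109)
27 ≠ 26; the check fails.

invalid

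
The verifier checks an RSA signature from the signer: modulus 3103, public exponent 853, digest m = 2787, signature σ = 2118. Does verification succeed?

σ^2 ≡ 2118^2 = 4485924 ≡ 2089
σ^4 ≡ 2089^2 = 4363921 ≡ 1103
σ^8 ≡ 1103^2 = 1216609 ≡ 233
σ^16 ≡ 233^2 = 54289 ≡ 1538
σ^32 ≡ 1538^2 = 2365444 ≡ 958
σ^64 ≡ 958^2 = 917764 ≡ 2379
σ^128 ≡ 2379^2 = 5659641 ≡ 2872
σ^256 ≡ 2872^2 = 8248384 ≡ 610
σ^512 ≡ 610^2 = 372100 ≡ 2843
853 = 512 + 256 + 64 + 16 + 4 + 1, so σ^853 ≡ 2843·610·2379·1538·1103·2118 ≡ 2698 (mod 3103)
σ^853 mod 3103 = 2698, but m = 2787.

fails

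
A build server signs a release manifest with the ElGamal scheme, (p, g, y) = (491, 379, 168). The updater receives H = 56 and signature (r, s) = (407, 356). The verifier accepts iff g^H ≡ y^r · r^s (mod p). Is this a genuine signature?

forged

Left side g^H mod p:
379^2 = 143641 ≡ 269
379^4 ≡ 269^2 = 72361 ≡ 184
379^8 ≡ 184^2 = 33856 ≡ 468
379^16 ≡ 468^2 = 219024 ≡ 38
379^32 ≡ 38^2 = 1444 ≡ 462
56 = 32 + 16 + 8, so 379^56 ≡ 462·38·468 ≡ 305 (mod 491)
Right side y^r · r^s mod p:
168^2 = 28224 ≡ 237
168^4 ≡ 237^2 = 56169 ≡ 195
168^8 ≡ 195^2 = 38025 ≡ 218
168^16 ≡ 218^2 = 47524 ≡ 388
168^32 ≡ 388^2 = 150544 ≡ 298
168^64 ≡ 298^2 = 88804 ≡ 424
168^128 ≡ 424^2 = 179776 ≡ 70
168^256 ≡ 70^2 = 4900 ≡ 481
407 = 256 + 128 + 16 + 4 + 2 + 1, so 168^407 ≡ 481·70·388·195·237·168 ≡ 432 (mod 491)
407^2 = 165649 ≡ 182
407^4 ≡ 182^2 = 33124 ≡ 227
407^8 ≡ 227^2 = 51529 ≡ 465
407^16 ≡ 465^2 = 216225 ≡ 185
407^32 ≡ 185^2 = 34225 ≡ 346
407^64 ≡ 346^2 = 119716 ≡ 403
407^128 ≡ 403^2 = 162409 ≡ 379
407^256 ≡ 379^2 = 143641 ≡ 269
356 = 256 + 64 + 32 + 4, so 407^356 ≡ 269·403·346·227 ≡ 399 (mod 491)
432·399 = 172368 ≡ 27 (mod 491)
305 ≠ 27, so verification fails.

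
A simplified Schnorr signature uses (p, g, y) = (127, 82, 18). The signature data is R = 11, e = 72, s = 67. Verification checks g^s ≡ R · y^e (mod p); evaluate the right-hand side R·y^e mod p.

49

18^72 mod 127 = 16
R · y^e ≡ 11·16 = 176 ≡ 49 (mod 127)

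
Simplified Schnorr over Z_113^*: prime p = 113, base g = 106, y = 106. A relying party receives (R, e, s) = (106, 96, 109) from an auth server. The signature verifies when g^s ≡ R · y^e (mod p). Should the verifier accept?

g^s mod p:
Squares mod 113: 106^1≡106, 106^2≡49, 106^4≡28, 106^8≡106, 106^16≡49, 106^32≡28, 106^64≡106
109 = 64 + 32 + 8 + 4 + 1, so 106^109 ≡ 106·28·106·28·106 ≡ 28 (mod 113)
R · y^e mod p:
Squares mod 113: 106^1≡106, 106^2≡49, 106^4≡28, 106^8≡106, 106^16≡49, 106^32≡28, 106^64≡106
96 = 64 + 32, so 106^96 ≡ 106·28 ≡ 30 (mod 113)
106·30 = 3180 ≡ 16 (mod 113)
28 ≠ 16; the check fails.

reject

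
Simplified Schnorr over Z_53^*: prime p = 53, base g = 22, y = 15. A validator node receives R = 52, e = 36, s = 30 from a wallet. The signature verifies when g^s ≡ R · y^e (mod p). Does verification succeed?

fails

g^s mod p:
Squares mod 53: 22^1≡22, 22^2≡7, 22^4≡49, 22^8≡16, 22^16≡44
30 = 16 + 8 + 4 + 2, so 22^30 ≡ 44·16·49·7 ≡ 4 (mod 53)
R · y^e mod p:
Squares mod 53: 15^1≡15, 15^2≡13, 15^4≡10, 15^8≡47, 15^16≡36, 15^32≡24
36 = 32 + 4, so 15^36 ≡ 24·10 ≡ 28 (mod 53)
52·28 = 1456 ≡ 25 (mod 53)
4 ≠ 25; the check fails.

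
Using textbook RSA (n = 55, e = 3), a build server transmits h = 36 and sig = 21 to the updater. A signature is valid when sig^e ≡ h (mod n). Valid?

sig^2 ≡ 21^2 = 441 ≡ 1
3 = 2 + 1, so sig^3 ≡ 1·21 ≡ 21 (mod 55)
The recovered value 21 does not match the digest 36.

no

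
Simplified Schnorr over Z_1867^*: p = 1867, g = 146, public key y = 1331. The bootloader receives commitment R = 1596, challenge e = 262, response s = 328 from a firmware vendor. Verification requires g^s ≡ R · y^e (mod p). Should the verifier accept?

g^s mod p:
Squares mod 1867: 146^1≡146, 146^2≡779, 146^4≡66, 146^8≡622, 146^16≡415, 146^32≡461, 146^64≡1550, 146^128≡1538, 146^256≡1822
328 = 256 + 64 + 8, so 146^328 ≡ 1822·1550·622 ≡ 846 (mod 1867)
R · y^e mod p:
Squares mod 1867: 1331^1≡1331, 1331^2≡1645, 1331^4≡742, 1331^8≡1666, 1331^16≡1194, 1331^32≡1115, 1331^64≡1670, 1331^128≡1469, 1331^256≡1576
262 = 256 + 4 + 2, so 1331^262 ≡ 1576·742·1645 ≡ 1326 (mod 1867)
1596·1326 = 2116296 ≡ 985 (mod 1867)
846 ≠ 985; the check fails.

reject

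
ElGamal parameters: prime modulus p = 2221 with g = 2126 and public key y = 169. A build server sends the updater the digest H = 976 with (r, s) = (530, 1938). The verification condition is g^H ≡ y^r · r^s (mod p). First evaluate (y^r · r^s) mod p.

Squares mod 2221: 169^1≡169, 169^2≡1909, 169^4≡1841, 169^8≡35, 169^16≡1225, 169^32≡1450, 169^64≡1434, 169^128≡1931, 169^256≡1923, 169^512≡2185
530 = 512 + 16 + 2, so 169^530 ≡ 2185·1225·1909 ≡ 105 (mod 2221)
Squares mod 2221: 530^1≡530, 530^2≡1054, 530^4≡416, 530^8≡2039, 530^16≡2030, 530^32≡945, 530^64≡183, 530^128≡174, 530^256≡1403, 530^512≡603, 530^1024≡1586
1938 = 1024 + 512 + 256 + 128 + 16 + 2, so 530^1938 ≡ 1586·603·1403·174·2030·1054 ≡ 1624 (mod 2221)
y^r · r^s ≡ 105·1624 = 170520 ≡ 1724 (mod 2221)

1724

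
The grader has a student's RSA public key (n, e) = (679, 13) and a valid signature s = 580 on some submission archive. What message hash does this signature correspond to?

538

s^2 ≡ 580^2 = 336400 ≡ 295
s^4 ≡ 295^2 = 87025 ≡ 113
s^8 ≡ 113^2 = 12769 ≡ 547
13 = 8 + 4 + 1, so s^13 ≡ 547·113·580 ≡ 538 (mod 679)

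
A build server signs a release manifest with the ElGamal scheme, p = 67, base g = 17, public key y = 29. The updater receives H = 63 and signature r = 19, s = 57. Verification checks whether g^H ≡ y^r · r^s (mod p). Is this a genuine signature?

Left side g^H mod p:
17^63 mod 67 = 64
Right side y^r · r^s mod p:
29^19 mod 67 = 29
19^57 mod 67 = 24
29·24 = 696 ≡ 26 (mod 67)
64 ≠ 26, so verification fails.

forged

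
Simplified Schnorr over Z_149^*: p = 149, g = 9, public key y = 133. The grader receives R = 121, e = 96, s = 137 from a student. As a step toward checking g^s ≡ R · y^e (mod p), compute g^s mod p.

130

9^2 = 81
9^4 ≡ 81^2 = 6561 ≡ 5
9^8 ≡ 5^2 = 25
9^16 ≡ 25^2 = 625 ≡ 29
9^32 ≡ 29^2 = 841 ≡ 96
9^64 ≡ 96^2 = 9216 ≡ 127
9^128 ≡ 127^2 = 16129 ≡ 37
137 = 128 + 8 + 1, so 9^137 ≡ 37·25·9 ≡ 130 (mod 149)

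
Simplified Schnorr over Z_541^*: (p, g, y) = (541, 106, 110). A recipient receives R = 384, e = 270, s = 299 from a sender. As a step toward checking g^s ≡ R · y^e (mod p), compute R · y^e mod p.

384

Squares mod 541: 110^1≡110, 110^2≡198, 110^4≡252, 110^8≡207, 110^16≡110, 110^32≡198, 110^64≡252, 110^128≡207, 110^256≡110
270 = 256 + 8 + 4 + 2, so 110^270 ≡ 110·207·252·198 ≡ 1 (mod 541)
R · y^e ≡ 384·1 = 384 ≡ 384 (mod 541)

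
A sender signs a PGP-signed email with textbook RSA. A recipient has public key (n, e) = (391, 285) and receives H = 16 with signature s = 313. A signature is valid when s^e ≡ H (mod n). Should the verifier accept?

reject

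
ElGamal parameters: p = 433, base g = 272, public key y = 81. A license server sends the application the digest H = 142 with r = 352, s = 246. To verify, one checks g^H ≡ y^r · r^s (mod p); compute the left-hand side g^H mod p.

272^2 = 73984 ≡ 374
272^4 ≡ 374^2 = 139876 ≡ 17
272^8 ≡ 17^2 = 289
272^16 ≡ 289^2 = 83521 ≡ 385
272^32 ≡ 385^2 = 148225 ≡ 139
272^64 ≡ 139^2 = 19321 ≡ 269
272^128 ≡ 269^2 = 72361 ≡ 50
142 = 128 + 8 + 4 + 2, so 272^142 ≡ 50·289·17·374 ≡ 26 (mod 433)

26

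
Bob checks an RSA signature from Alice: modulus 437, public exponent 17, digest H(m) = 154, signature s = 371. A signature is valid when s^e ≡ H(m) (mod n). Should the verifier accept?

accept

s^2 ≡ 371^2 = 137641 ≡ 423
s^4 ≡ 423^2 = 178929 ≡ 196
s^8 ≡ 196^2 = 38416 ≡ 397
s^16 ≡ 397^2 = 157609 ≡ 289
17 = 16 + 1, so s^17 ≡ 289·371 ≡ 154 (mod 437)
154 = H(m), so the signature checks out.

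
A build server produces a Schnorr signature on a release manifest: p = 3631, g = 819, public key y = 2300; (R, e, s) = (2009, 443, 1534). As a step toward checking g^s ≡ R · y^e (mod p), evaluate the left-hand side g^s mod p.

Squares mod 3631: 819^1≡819, 819^2≡2657, 819^4≡985, 819^8≡748, 819^16≡330, 819^32≡3601, 819^64≡900, 819^128≡287, 819^256≡2487, 819^512≡1576, 819^1024≡172
1534 = 1024 + 256 + 128 + 64 + 32 + 16 + 8 + 4 + 2, so 819^1534 ≡ 172·2487·287·900·3601·330·748·985·2657 ≡ 3554 (mod 3631)

3554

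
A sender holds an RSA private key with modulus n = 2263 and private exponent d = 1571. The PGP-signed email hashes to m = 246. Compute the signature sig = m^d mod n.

m^1571 mod 2263 = 1579

1579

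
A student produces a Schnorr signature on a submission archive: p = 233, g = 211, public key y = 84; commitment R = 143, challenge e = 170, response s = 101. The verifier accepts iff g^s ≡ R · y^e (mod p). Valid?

no

g^s mod p:
211^2 = 44521 ≡ 18
211^4 ≡ 18^2 = 324 ≡ 91
211^8 ≡ 91^2 = 8281 ≡ 126
211^16 ≡ 126^2 = 15876 ≡ 32
211^32 ≡ 32^2 = 1024 ≡ 92
211^64 ≡ 92^2 = 8464 ≡ 76
101 = 64 + 32 + 4 + 1, so 211^101 ≡ 76·92·91·211 ≡ 190 (mod 233)
R · y^e mod p:
84^2 = 7056 ≡ 66
84^4 ≡ 66^2 = 4356 ≡ 162
84^8 ≡ 162^2 = 26244 ≡ 148
84^16 ≡ 148^2 = 21904 ≡ 2
84^32 ≡ 2^2 = 4
84^64 ≡ 4^2 = 16
84^128 ≡ 16^2 = 256 ≡ 23
170 = 128 + 32 + 8 + 2, so 84^170 ≡ 23·4·148·66 ≡ 208 (mod 233)
143·208 = 29744 ≡ 153 (mod 233)
190 ≠ 153; the check fails.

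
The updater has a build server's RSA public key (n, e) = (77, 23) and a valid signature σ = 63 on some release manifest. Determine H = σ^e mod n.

28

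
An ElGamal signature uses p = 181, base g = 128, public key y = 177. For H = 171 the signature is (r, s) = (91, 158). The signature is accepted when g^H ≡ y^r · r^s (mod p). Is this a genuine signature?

forged

Left side g^H mod p:
128^2 = 16384 ≡ 94
128^4 ≡ 94^2 = 8836 ≡ 148
128^8 ≡ 148^2 = 21904 ≡ 3
128^16 ≡ 3^2 = 9
128^32 ≡ 9^2 = 81
128^64 ≡ 81^2 = 6561 ≡ 45
128^128 ≡ 45^2 = 2025 ≡ 34
171 = 128 + 32 + 8 + 2 + 1, so 128^171 ≡ 34·81·3·94·128 ≡ 107 (mod 181)
Right side y^r · r^s mod p:
177^2 = 31329 ≡ 16
177^4 ≡ 16^2 = 256 ≡ 75
177^8 ≡ 75^2 = 5625 ≡ 14
177^16 ≡ 14^2 = 196 ≡ 15
177^32 ≡ 15^2 = 225 ≡ 44
177^64 ≡ 44^2 = 1936 ≡ 126
91 = 64 + 16 + 8 + 2 + 1, so 177^91 ≡ 126·15·14·16·177 ≡ 177 (mod 181)
91^2 = 8281 ≡ 136
91^4 ≡ 136^2 = 18496 ≡ 34
91^8 ≡ 34^2 = 1156 ≡ 70
91^16 ≡ 70^2 = 4900 ≡ 13
91^32 ≡ 13^2 = 169
91^64 ≡ 169^2 = 28561 ≡ 144
91^128 ≡ 144^2 = 20736 ≡ 102
158 = 128 + 16 + 8 + 4 + 2, so 91^158 ≡ 102·13·70·34·136 ≡ 172 (mod 181)
177·172 = 30444 ≡ 36 (mod 181)
107 ≠ 36, so verification fails.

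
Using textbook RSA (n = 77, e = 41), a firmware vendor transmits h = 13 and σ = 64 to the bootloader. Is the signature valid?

invalid

σ^2 ≡ 64^2 = 4096 ≡ 15
σ^4 ≡ 15^2 = 225 ≡ 71
σ^8 ≡ 71^2 = 5041 ≡ 36
σ^16 ≡ 36^2 = 1296 ≡ 64
σ^32 ≡ 64^2 = 4096 ≡ 15
41 = 32 + 8 + 1, so σ^41 ≡ 15·36·64 ≡ 64 (mod 77)
The recovered value 64 does not match the digest 13.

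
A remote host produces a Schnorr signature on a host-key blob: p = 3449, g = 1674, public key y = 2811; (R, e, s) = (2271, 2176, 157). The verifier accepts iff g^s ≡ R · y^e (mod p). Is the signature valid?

g^s mod p:
1674^2 = 2802276 ≡ 1688
1674^4 ≡ 1688^2 = 2849344 ≡ 470
1674^8 ≡ 470^2 = 220900 ≡ 164
1674^16 ≡ 164^2 = 26896 ≡ 2753
1674^32 ≡ 2753^2 = 7579009 ≡ 1556
1674^64 ≡ 1556^2 = 2421136 ≡ 3387
1674^128 ≡ 3387^2 = 11471769 ≡ 395
157 = 128 + 16 + 8 + 4 + 1, so 1674^157 ≡ 395·2753·164·470·1674 ≡ 1400 (mod 3449)
R · y^e mod p:
2811^2 = 7901721 ≡ 62
2811^4 ≡ 62^2 = 3844 ≡ 395
2811^8 ≡ 395^2 = 156025 ≡ 820
2811^16 ≡ 820^2 = 672400 ≡ 3294
2811^32 ≡ 3294^2 = 10850436 ≡ 3331
2811^64 ≡ 3331^2 = 11095561 ≡ 128
2811^128 ≡ 128^2 = 16384 ≡ 2588
2811^256 ≡ 2588^2 = 6697744 ≡ 3235
2811^512 ≡ 3235^2 = 10465225 ≡ 959
2811^1024 ≡ 959^2 = 919681 ≡ 2247
2811^2048 ≡ 2247^2 = 5049009 ≡ 3122
2176 = 2048 + 128, so 2811^2176 ≡ 3122·2588 ≡ 2178 (mod 3449)
2271·2178 = 4946238 ≡ 372 (mod 3449)
1400 ≠ 372; the check fails.

invalid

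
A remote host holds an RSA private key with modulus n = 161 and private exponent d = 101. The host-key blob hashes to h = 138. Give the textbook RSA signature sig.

h^2 ≡ 138^2 = 19044 ≡ 46
h^4 ≡ 46^2 = 2116 ≡ 23
h^8 ≡ 23^2 = 529 ≡ 46
h^16 ≡ 46^2 = 2116 ≡ 23
h^32 ≡ 23^2 = 529 ≡ 46
h^64 ≡ 46^2 = 2116 ≡ 23
101 = 64 + 32 + 4 + 1, so h^101 ≡ 23·46·23·138 ≡ 115 (mod 161)

115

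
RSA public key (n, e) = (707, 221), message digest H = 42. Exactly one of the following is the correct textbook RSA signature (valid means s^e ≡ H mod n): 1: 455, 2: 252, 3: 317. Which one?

Candidate 1: Squares mod 707: 455^1≡455, 455^2≡581, 455^4≡322, 455^8≡462, 455^16≡637, 455^32≡658, 455^64≡280, 455^128≡630; 221 = 128 + 64 + 16 + 8 + 4 + 1, so 455^221 ≡ 630·280·637·462·322·455 ≡ 42 (mod 707)
  → matches H = 42
Candidate 2: Squares mod 707: 252^1≡252, 252^2≡581, 252^4≡322, 252^8≡462, 252^16≡637, 252^32≡658, 252^64≡280, 252^128≡630; 221 = 128 + 64 + 16 + 8 + 4 + 1, so 252^221 ≡ 630·280·637·462·322·252 ≡ 665 (mod 707)
Candidate 3: Squares mod 707: 317^1≡317, 317^2≡95, 317^4≡541, 317^8≡690, 317^16≡289, 317^32≡95, 317^64≡541, 317^128≡690; 221 = 128 + 64 + 16 + 8 + 4 + 1, so 317^221 ≡ 690·541·289·690·541·317 ≡ 620 (mod 707)

1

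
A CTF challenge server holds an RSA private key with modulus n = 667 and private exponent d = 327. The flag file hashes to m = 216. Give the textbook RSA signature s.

151

m^327 mod 667 = 151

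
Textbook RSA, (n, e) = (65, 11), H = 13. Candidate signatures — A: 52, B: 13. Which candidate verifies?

Candidate A: 52^11 mod 65 = 13
  → matches H = 13
Candidate B: 13^11 mod 65 = 52

A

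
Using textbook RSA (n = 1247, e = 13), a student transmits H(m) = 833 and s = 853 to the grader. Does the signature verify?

Squares mod 1247: s^1≡853, s^2≡608, s^4≡552, s^8≡436
13 = 8 + 4 + 1, so s^13 ≡ 436·552·853 ≡ 853 (mod 1247)
s^13 mod 1247 = 853, but H(m) = 833.

does not verify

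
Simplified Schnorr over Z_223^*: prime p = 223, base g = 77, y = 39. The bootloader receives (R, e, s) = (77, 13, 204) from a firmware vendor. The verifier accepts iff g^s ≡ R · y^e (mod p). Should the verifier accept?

g^s mod p:
77^2 = 5929 ≡ 131
77^4 ≡ 131^2 = 17161 ≡ 213
77^8 ≡ 213^2 = 45369 ≡ 100
77^16 ≡ 100^2 = 10000 ≡ 188
77^32 ≡ 188^2 = 35344 ≡ 110
77^64 ≡ 110^2 = 12100 ≡ 58
77^128 ≡ 58^2 = 3364 ≡ 19
204 = 128 + 64 + 8 + 4, so 77^204 ≡ 19·58·100·213 ≡ 66 (mod 223)
R · y^e mod p:
39^2 = 1521 ≡ 183
39^4 ≡ 183^2 = 33489 ≡ 39
39^8 ≡ 39^2 = 1521 ≡ 183
13 = 8 + 4 + 1, so 39^13 ≡ 183·39·39 ≡ 39 (mod 223)
77·39 = 3003 ≡ 104 (mod 223)
66 ≠ 104; the check fails.

reject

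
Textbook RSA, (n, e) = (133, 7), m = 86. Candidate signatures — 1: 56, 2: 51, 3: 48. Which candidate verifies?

2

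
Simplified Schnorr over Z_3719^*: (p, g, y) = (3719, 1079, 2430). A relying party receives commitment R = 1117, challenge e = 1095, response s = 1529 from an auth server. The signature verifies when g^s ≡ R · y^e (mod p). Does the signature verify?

does not verify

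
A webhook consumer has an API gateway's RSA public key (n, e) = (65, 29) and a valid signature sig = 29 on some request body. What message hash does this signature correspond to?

9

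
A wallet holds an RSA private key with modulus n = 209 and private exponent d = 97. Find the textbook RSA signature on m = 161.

61

m^97 mod 209 = 61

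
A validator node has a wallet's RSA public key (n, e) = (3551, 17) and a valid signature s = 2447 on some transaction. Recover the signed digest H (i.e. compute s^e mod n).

2131

s^17 mod 3551 = 2131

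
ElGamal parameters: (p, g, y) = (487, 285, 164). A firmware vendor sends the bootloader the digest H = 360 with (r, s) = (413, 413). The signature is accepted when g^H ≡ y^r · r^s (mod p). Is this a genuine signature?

Left side g^H mod p:
Squares mod 487: 285^1≡285, 285^2≡383, 285^4≡102, 285^8≡177, 285^16≡161, 285^32≡110, 285^64≡412, 285^128≡268, 285^256≡235
360 = 256 + 64 + 32 + 8, so 285^360 ≡ 235·412·110·177 ≡ 443 (mod 487)
Right side y^r · r^s mod p:
Squares mod 487: 164^1≡164, 164^2≡111, 164^4≡146, 164^8≡375, 164^16≡369, 164^32≡288, 164^64≡154, 164^128≡340, 164^256≡181
413 = 256 + 128 + 16 + 8 + 4 + 1, so 164^413 ≡ 181·340·369·375·146·164 ≡ 285 (mod 487)
Squares mod 487: 413^1≡413, 413^2≡119, 413^4≡38, 413^8≡470, 413^16≡289, 413^32≡244, 413^64≡122, 413^128≡274, 413^256≡78
413 = 256 + 128 + 16 + 8 + 4 + 1, so 413^413 ≡ 78·274·289·470·38·413 ≡ 439 (mod 487)
285·439 = 125115 ≡ 443 (mod 487)
443 ≡ 443 (mod 487), so the signature is genuine.

genuine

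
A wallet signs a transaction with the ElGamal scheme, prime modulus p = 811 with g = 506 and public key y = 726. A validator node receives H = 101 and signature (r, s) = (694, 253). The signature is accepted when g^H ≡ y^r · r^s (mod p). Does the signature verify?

Left side g^H mod p:
506^2 = 256036 ≡ 571
506^4 ≡ 571^2 = 326041 ≡ 19
506^8 ≡ 19^2 = 361
506^16 ≡ 361^2 = 130321 ≡ 561
506^32 ≡ 561^2 = 314721 ≡ 53
506^64 ≡ 53^2 = 2809 ≡ 376
101 = 64 + 32 + 4 + 1, so 506^101 ≡ 376·53·19·506 ≡ 396 (mod 811)
Right side y^r · r^s mod p:
726^2 = 527076 ≡ 737
726^4 ≡ 737^2 = 543169 ≡ 610
726^8 ≡ 610^2 = 372100 ≡ 662
726^16 ≡ 662^2 = 438244 ≡ 304
726^32 ≡ 304^2 = 92416 ≡ 773
726^64 ≡ 773^2 = 597529 ≡ 633
726^128 ≡ 633^2 = 400689 ≡ 55
726^256 ≡ 55^2 = 3025 ≡ 592
726^512 ≡ 592^2 = 350464 ≡ 112
694 = 512 + 128 + 32 + 16 + 4 + 2, so 726^694 ≡ 112·55·773·304·610·737 ≡ 633 (mod 811)
694^2 = 481636 ≡ 713
694^4 ≡ 713^2 = 508369 ≡ 683
694^8 ≡ 683^2 = 466489 ≡ 164
694^16 ≡ 164^2 = 26896 ≡ 133
694^32 ≡ 133^2 = 17689 ≡ 658
694^64 ≡ 658^2 = 432964 ≡ 701
694^128 ≡ 701^2 = 491401 ≡ 746
253 = 128 + 64 + 32 + 16 + 8 + 4 + 1, so 694^253 ≡ 746·701·658·133·164·683·694 ≡ 16 (mod 811)
633·16 = 10128 ≡ 396 (mod 811)
396 ≡ 396 (mod 811), so the signature is genuine.

verifies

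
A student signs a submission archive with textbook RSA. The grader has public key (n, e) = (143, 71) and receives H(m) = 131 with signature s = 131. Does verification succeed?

passes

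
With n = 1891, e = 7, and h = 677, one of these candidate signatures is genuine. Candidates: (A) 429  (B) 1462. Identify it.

Candidate A: Squares mod 1891: 429^1≡429, 429^2≡614, 429^4≡687; 7 = 4 + 2 + 1, so 429^7 ≡ 687·614·429 ≡ 677 (mod 1891)
  → matches h = 677
Candidate B: Squares mod 1891: 1462^1≡1462, 1462^2≡614, 1462^4≡687; 7 = 4 + 2 + 1, so 1462^7 ≡ 687·614·1462 ≡ 1214 (mod 1891)

A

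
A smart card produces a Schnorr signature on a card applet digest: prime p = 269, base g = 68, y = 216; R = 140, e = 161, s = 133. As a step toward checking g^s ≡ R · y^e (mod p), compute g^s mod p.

68^2 = 4624 ≡ 51
68^4 ≡ 51^2 = 2601 ≡ 180
68^8 ≡ 180^2 = 32400 ≡ 120
68^16 ≡ 120^2 = 14400 ≡ 143
68^32 ≡ 143^2 = 20449 ≡ 5
68^64 ≡ 5^2 = 25
68^128 ≡ 25^2 = 625 ≡ 87
133 = 128 + 4 + 1, so 68^133 ≡ 87·180·68 ≡ 178 (mod 269)

178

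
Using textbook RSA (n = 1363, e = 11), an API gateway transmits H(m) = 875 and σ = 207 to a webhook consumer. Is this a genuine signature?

Squares mod 1363: σ^1≡207, σ^2≡596, σ^4≡836, σ^8≡1040
11 = 8 + 2 + 1, so σ^11 ≡ 1040·596·207 ≡ 875 (mod 1363)
875 = H(m), so the signature checks out.

genuine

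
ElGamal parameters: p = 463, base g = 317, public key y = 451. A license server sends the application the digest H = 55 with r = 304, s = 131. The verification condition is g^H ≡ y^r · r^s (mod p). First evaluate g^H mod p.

51

Squares mod 463: 317^1≡317, 317^2≡18, 317^4≡324, 317^8≡338, 317^16≡346, 317^32≡262
55 = 32 + 16 + 4 + 2 + 1, so 317^55 ≡ 262·346·324·18·317 ≡ 51 (mod 463)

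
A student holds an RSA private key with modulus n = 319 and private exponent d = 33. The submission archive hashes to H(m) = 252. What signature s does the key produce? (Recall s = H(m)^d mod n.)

Squares mod 319: (H(m))^1≡252, (H(m))^2≡23, (H(m))^4≡210, (H(m))^8≡78, (H(m))^16≡23, (H(m))^32≡210
33 = 32 + 1, so (H(m))^33 ≡ 210·252 ≡ 285 (mod 319)

285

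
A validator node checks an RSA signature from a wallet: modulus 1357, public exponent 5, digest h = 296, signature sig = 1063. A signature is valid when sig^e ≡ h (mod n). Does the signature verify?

verifies

sig^2 ≡ 1063^2 = 1129969 ≡ 945
sig^4 ≡ 945^2 = 893025 ≡ 119
5 = 4 + 1, so sig^5 ≡ 119·1063 ≡ 296 (mod 1357)
296 = h, so the signature checks out.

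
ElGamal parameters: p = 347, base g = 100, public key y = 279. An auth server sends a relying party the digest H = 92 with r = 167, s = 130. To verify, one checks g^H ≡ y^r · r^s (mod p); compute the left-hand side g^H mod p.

14

100^2 = 10000 ≡ 284
100^4 ≡ 284^2 = 80656 ≡ 152
100^8 ≡ 152^2 = 23104 ≡ 202
100^16 ≡ 202^2 = 40804 ≡ 205
100^32 ≡ 205^2 = 42025 ≡ 38
100^64 ≡ 38^2 = 1444 ≡ 56
92 = 64 + 16 + 8 + 4, so 100^92 ≡ 56·205·202·152 ≡ 14 (mod 347)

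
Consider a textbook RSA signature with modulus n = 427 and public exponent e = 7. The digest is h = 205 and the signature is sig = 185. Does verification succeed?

sig^2 ≡ 185^2 = 34225 ≡ 65
sig^4 ≡ 65^2 = 4225 ≡ 382
7 = 4 + 2 + 1, so sig^7 ≡ 382·65·185 ≡ 311 (mod 427)
The recovered value 311 does not match the digest 205.

fails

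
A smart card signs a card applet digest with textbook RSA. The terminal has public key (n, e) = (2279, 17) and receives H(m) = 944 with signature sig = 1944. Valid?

sig^2 ≡ 1944^2 = 3779136 ≡ 554
sig^4 ≡ 554^2 = 306916 ≡ 1530
sig^8 ≡ 1530^2 = 2340900 ≡ 367
sig^16 ≡ 367^2 = 134689 ≡ 228
17 = 16 + 1, so sig^17 ≡ 228·1944 ≡ 1106 (mod 2279)
The recovered value 1106 does not match the digest 944.

no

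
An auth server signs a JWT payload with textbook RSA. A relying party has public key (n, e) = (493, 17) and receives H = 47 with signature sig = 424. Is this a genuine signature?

sig^2 ≡ 424^2 = 179776 ≡ 324
sig^4 ≡ 324^2 = 104976 ≡ 460
sig^8 ≡ 460^2 = 211600 ≡ 103
sig^16 ≡ 103^2 = 10609 ≡ 256
17 = 16 + 1, so sig^17 ≡ 256·424 ≡ 84 (mod 493)
sig^17 mod 493 = 84, but H = 47.

forged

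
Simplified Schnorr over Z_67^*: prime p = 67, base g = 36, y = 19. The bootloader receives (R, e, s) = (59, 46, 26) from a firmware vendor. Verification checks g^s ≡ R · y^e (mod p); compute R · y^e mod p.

19^2 = 361 ≡ 26
19^4 ≡ 26^2 = 676 ≡ 6
19^8 ≡ 6^2 = 36
19^16 ≡ 36^2 = 1296 ≡ 23
19^32 ≡ 23^2 = 529 ≡ 60
46 = 32 + 8 + 4 + 2, so 19^46 ≡ 60·36·6·26 ≡ 17 (mod 67)
R · y^e ≡ 59·17 = 1003 ≡ 65 (mod 67)

65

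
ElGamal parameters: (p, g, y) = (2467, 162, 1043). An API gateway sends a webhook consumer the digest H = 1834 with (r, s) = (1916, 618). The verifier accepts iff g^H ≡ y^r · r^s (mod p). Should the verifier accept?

accept

Left side g^H mod p:
162^2 = 26244 ≡ 1574
162^4 ≡ 1574^2 = 2477476 ≡ 608
162^8 ≡ 608^2 = 369664 ≡ 2081
162^16 ≡ 2081^2 = 4330561 ≡ 976
162^32 ≡ 976^2 = 952576 ≡ 314
162^64 ≡ 314^2 = 98596 ≡ 2383
162^128 ≡ 2383^2 = 5678689 ≡ 2122
162^256 ≡ 2122^2 = 4502884 ≡ 609
162^512 ≡ 609^2 = 370881 ≡ 831
162^1024 ≡ 831^2 = 690561 ≡ 2268
1834 = 1024 + 512 + 256 + 32 + 8 + 2, so 162^1834 ≡ 2268·831·609·314·2081·1574 ≡ 2180 (mod 2467)
Right side y^r · r^s mod p:
1043^2 = 1087849 ≡ 2369
1043^4 ≡ 2369^2 = 5612161 ≡ 2203
1043^8 ≡ 2203^2 = 4853209 ≡ 620
1043^16 ≡ 620^2 = 384400 ≡ 2015
1043^32 ≡ 2015^2 = 4060225 ≡ 2010
1043^64 ≡ 2010^2 = 4040100 ≡ 1621
1043^128 ≡ 1621^2 = 2627641 ≡ 286
1043^256 ≡ 286^2 = 81796 ≡ 385
1043^512 ≡ 385^2 = 148225 ≡ 205
1043^1024 ≡ 205^2 = 42025 ≡ 86
1916 = 1024 + 512 + 256 + 64 + 32 + 16 + 8 + 4, so 1043^1916 ≡ 86·205·385·1621·2010·2015·620·2203 ≡ 1359 (mod 2467)
1916^2 = 3671056 ≡ 160
1916^4 ≡ 160^2 = 25600 ≡ 930
1916^8 ≡ 930^2 = 864900 ≡ 1450
1916^16 ≡ 1450^2 = 2102500 ≡ 616
1916^32 ≡ 616^2 = 379456 ≡ 2005
1916^64 ≡ 2005^2 = 4020025 ≡ 1282
1916^128 ≡ 1282^2 = 1643524 ≡ 502
1916^256 ≡ 502^2 = 252004 ≡ 370
1916^512 ≡ 370^2 = 136900 ≡ 1215
618 = 512 + 64 + 32 + 8 + 2, so 1916^618 ≡ 1215·1282·2005·1450·160 ≡ 96 (mod 2467)
1359·96 = 130464 ≡ 2180 (mod 2467)
2180 ≡ 2180 (mod 2467), so the signature is genuine.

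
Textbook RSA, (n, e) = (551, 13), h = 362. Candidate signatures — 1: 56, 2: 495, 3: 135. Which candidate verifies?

2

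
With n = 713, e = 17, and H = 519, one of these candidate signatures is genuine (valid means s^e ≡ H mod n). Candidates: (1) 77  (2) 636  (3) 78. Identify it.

1

Candidate 1: Squares mod 713: 77^1≡77, 77^2≡225, 77^4≡2, 77^8≡4, 77^16≡16; 17 = 16 + 1, so 77^17 ≡ 16·77 ≡ 519 (mod 713)
  → matches H = 519
Candidate 2: Squares mod 713: 636^1≡636, 636^2≡225, 636^4≡2, 636^8≡4, 636^16≡16; 17 = 16 + 1, so 636^17 ≡ 16·636 ≡ 194 (mod 713)
Candidate 3: Squares mod 713: 78^1≡78, 78^2≡380, 78^4≡374, 78^8≡128, 78^16≡698; 17 = 16 + 1, so 78^17 ≡ 698·78 ≡ 256 (mod 713)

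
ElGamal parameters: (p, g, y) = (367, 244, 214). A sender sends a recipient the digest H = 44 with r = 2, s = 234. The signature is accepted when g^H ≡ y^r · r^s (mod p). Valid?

yes

Left side g^H mod p:
244^2 = 59536 ≡ 82
244^4 ≡ 82^2 = 6724 ≡ 118
244^8 ≡ 118^2 = 13924 ≡ 345
244^16 ≡ 345^2 = 119025 ≡ 117
244^32 ≡ 117^2 = 13689 ≡ 110
44 = 32 + 8 + 4, so 244^44 ≡ 110·345·118 ≡ 333 (mod 367)
Right side y^r · r^s mod p:
214^2 = 45796 ≡ 288
2^2 = 4
2^4 ≡ 4^2 = 16
2^8 ≡ 16^2 = 256
2^16 ≡ 256^2 = 65536 ≡ 210
2^32 ≡ 210^2 = 44100 ≡ 60
2^64 ≡ 60^2 = 3600 ≡ 297
2^128 ≡ 297^2 = 88209 ≡ 129
234 = 128 + 64 + 32 + 8 + 2, so 2^234 ≡ 129·297·60·256·4 ≡ 242 (mod 367)
288·242 = 69696 ≡ 333 (mod 367)
333 ≡ 333 (mod 367), so the signature is genuine.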